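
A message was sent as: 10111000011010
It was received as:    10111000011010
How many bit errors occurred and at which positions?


XOR: 00000000000000

0 errors (received matches sent)


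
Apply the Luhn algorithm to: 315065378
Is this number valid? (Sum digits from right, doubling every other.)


Luhn sum = 33
33 mod 10 = 3

Invalid (Luhn sum mod 10 = 3)


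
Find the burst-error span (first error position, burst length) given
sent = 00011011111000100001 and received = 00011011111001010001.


XOR: 00000000000001110000

Burst at position 13, length 3


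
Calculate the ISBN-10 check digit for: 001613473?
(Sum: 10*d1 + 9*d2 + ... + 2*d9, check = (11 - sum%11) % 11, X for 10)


Weighted sum: 114
114 mod 11 = 4

Check digit: 7


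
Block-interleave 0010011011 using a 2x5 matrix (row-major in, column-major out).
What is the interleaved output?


Matrix:
  00100
  11011
Read columns: 0101100101

0101100101


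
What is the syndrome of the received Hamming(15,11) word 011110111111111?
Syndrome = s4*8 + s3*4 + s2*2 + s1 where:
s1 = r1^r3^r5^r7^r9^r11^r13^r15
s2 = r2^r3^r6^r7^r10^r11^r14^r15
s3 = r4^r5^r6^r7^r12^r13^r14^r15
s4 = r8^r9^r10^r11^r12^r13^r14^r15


s1=1, s2=1, s3=1, s4=0

Syndrome = 7 (error at position 7)


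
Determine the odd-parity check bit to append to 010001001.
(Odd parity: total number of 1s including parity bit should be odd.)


Number of 1s in data: 3
Parity bit: 0

0


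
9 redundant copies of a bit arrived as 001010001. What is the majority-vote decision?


Ones: 3 out of 9
Threshold: 5

0 (3/9 voted 1)


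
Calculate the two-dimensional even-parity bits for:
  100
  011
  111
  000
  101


Row parities: 10100
Column parities: 101

Row P: 10100, Col P: 101, Corner: 0


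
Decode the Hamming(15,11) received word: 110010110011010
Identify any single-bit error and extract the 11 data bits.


Syndrome = 0: no error detected

Data: 01010011010 (no errors)


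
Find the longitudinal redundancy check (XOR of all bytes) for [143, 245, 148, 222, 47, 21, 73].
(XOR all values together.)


XOR chain: 143 ^ 245 ^ 148 ^ 222 ^ 47 ^ 21 ^ 73 = 67

67


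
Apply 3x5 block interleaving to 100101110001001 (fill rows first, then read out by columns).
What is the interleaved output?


Matrix:
  10010
  11100
  01001
Read columns: 110011010100001

110011010100001


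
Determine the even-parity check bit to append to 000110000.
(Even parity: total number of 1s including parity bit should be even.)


Number of 1s in data: 2
Parity bit: 0

0


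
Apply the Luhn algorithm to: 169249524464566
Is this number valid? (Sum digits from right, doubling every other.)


Luhn sum = 79
79 mod 10 = 9

Invalid (Luhn sum mod 10 = 9)


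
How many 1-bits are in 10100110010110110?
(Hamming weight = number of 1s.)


Counting 1s in 10100110010110110

9


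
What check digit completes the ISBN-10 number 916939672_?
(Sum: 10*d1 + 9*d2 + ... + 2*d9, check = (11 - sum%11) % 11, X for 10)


Weighted sum: 322
322 mod 11 = 3

Check digit: 8


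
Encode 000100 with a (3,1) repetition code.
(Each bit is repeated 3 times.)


Each bit -> 3 copies

000000000111000000


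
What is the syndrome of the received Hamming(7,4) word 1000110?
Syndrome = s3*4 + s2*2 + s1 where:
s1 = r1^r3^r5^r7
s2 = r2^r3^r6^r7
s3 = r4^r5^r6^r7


s1=0, s2=1, s3=0

Syndrome = 2 (error at position 2)


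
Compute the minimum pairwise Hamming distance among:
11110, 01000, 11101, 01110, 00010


Comparing all pairs, minimum distance: 1
Can detect 0 errors, correct 0 errors

1


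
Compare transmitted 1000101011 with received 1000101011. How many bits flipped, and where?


XOR: 0000000000

0 errors (received matches sent)


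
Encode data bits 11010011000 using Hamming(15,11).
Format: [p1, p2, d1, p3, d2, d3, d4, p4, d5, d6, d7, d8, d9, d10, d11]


Parity bits: p1=0, p2=1, p3=1, p4=0

011110100011000


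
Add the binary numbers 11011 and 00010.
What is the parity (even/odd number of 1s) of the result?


11011 = 27
00010 = 2
Sum = 29 = 11101
1s count = 4

even parity (4 ones in 11101)


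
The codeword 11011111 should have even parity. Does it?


Number of 1s: 7

No, parity error (7 ones)


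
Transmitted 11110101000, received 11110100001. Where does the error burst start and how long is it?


XOR: 00000001001

Burst at position 7, length 4


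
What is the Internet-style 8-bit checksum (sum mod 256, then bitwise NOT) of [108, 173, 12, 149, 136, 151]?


Sum = 729 mod 256 = 217
Complement = 38

38


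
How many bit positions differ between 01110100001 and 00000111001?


XOR: 01110011000
Count of 1s: 5

5


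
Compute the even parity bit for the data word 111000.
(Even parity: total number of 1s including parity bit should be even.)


Number of 1s in data: 3
Parity bit: 1

1


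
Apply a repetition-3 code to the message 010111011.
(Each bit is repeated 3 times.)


Each bit -> 3 copies

000111000111111111000111111


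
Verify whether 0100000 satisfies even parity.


Number of 1s: 1

No, parity error (1 ones)


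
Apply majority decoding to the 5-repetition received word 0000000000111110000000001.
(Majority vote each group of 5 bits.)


Groups: 00000, 00000, 11111, 00000, 00001
Majority votes: 00100

00100


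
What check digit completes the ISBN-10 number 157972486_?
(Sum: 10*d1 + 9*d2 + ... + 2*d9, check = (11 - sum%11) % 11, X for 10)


Weighted sum: 278
278 mod 11 = 3

Check digit: 8


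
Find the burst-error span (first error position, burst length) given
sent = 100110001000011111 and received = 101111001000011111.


XOR: 001001000000000000

Burst at position 2, length 4


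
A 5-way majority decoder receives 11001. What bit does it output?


Ones: 3 out of 5
Threshold: 3

1 (3/5 voted 1)


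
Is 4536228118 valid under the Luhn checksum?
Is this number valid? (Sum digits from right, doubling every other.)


Luhn sum = 49
49 mod 10 = 9

Invalid (Luhn sum mod 10 = 9)


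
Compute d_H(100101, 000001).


XOR: 100100
Count of 1s: 2

2


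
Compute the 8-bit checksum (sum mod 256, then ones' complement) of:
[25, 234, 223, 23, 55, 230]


Sum = 790 mod 256 = 22
Complement = 233

233


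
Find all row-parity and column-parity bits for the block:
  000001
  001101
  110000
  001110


Row parities: 1101
Column parities: 110010

Row P: 1101, Col P: 110010, Corner: 1


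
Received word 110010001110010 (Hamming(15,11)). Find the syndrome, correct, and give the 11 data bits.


Syndrome = 0: no error detected

Data: 01001110010 (no errors)


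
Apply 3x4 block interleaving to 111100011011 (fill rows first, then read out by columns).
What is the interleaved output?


Matrix:
  1111
  0001
  1011
Read columns: 101100101111

101100101111


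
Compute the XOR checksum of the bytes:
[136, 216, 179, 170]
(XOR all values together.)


XOR chain: 136 ^ 216 ^ 179 ^ 170 = 73

73


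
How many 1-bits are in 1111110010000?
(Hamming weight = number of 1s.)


Counting 1s in 1111110010000

7


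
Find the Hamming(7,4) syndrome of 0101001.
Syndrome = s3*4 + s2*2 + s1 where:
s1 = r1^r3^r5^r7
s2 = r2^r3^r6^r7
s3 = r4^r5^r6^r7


s1=1, s2=0, s3=0

Syndrome = 1 (error at position 1)


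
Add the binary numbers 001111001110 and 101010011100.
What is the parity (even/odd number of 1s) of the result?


001111001110 = 974
101010011100 = 2716
Sum = 3690 = 111001101010
1s count = 7

odd parity (7 ones in 111001101010)


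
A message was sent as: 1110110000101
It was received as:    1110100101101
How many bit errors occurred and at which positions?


XOR: 0000010101000

3 error(s) at position(s): 5, 7, 9


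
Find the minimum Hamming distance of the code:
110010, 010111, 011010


Comparing all pairs, minimum distance: 2
Can detect 1 errors, correct 0 errors

2


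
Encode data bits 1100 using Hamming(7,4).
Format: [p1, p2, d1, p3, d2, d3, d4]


Parity bits: p1=0, p2=1, p3=1

0111100


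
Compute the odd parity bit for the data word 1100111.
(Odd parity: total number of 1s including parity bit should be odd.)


Number of 1s in data: 5
Parity bit: 0

0


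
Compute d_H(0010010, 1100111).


XOR: 1110101
Count of 1s: 5

5


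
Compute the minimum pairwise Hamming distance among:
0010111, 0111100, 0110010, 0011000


Comparing all pairs, minimum distance: 2
Can detect 1 errors, correct 0 errors

2


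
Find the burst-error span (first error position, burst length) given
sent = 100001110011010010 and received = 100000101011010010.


XOR: 000001011000000000

Burst at position 5, length 4


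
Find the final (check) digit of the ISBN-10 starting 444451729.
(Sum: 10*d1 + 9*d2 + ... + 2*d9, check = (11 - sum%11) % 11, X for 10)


Weighted sum: 223
223 mod 11 = 3

Check digit: 8


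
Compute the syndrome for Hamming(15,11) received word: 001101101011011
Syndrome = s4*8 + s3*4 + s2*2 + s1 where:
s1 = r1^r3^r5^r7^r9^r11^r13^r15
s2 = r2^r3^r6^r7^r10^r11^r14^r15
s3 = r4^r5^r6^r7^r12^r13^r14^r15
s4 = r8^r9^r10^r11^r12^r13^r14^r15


s1=1, s2=0, s3=0, s4=1

Syndrome = 9 (error at position 9)


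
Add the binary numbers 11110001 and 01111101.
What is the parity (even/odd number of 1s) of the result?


11110001 = 241
01111101 = 125
Sum = 366 = 101101110
1s count = 6

even parity (6 ones in 101101110)


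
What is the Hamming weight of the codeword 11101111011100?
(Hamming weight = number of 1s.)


Counting 1s in 11101111011100

10


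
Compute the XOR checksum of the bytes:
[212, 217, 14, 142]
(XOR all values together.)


XOR chain: 212 ^ 217 ^ 14 ^ 142 = 141

141


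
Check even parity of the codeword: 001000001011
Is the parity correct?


Number of 1s: 4

Yes, parity is correct (4 ones)


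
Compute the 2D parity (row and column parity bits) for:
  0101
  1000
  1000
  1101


Row parities: 0111
Column parities: 1000

Row P: 0111, Col P: 1000, Corner: 1


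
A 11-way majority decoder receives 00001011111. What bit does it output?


Ones: 6 out of 11
Threshold: 6

1 (6/11 voted 1)


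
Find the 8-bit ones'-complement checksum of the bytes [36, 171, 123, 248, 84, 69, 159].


Sum = 890 mod 256 = 122
Complement = 133

133


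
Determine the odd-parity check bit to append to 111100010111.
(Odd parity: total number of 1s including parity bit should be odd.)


Number of 1s in data: 8
Parity bit: 1

1


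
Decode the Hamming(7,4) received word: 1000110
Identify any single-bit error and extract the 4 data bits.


Syndrome = 2: error at position 2

Data: 0110 (corrected bit 2)


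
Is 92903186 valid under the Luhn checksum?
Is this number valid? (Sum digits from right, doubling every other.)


Luhn sum = 40
40 mod 10 = 0

Valid (Luhn sum mod 10 = 0)


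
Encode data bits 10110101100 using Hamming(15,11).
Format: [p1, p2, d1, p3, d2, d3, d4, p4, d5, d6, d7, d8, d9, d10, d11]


Parity bits: p1=1, p2=0, p3=0, p4=1

101001110101100


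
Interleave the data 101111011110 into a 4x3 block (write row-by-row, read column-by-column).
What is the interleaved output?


Matrix:
  101
  111
  011
  110
Read columns: 110101111110

110101111110


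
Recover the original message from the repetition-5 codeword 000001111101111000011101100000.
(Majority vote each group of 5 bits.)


Groups: 00000, 11111, 01111, 00001, 11011, 00000
Majority votes: 011010

011010


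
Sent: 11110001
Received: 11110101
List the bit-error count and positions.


XOR: 00000100

1 error(s) at position(s): 5


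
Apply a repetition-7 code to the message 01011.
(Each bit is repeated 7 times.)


Each bit -> 7 copies

00000001111111000000011111111111111


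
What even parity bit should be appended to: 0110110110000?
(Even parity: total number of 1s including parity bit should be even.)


Number of 1s in data: 6
Parity bit: 0

0


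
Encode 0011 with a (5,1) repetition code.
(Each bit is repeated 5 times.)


Each bit -> 5 copies

00000000001111111111


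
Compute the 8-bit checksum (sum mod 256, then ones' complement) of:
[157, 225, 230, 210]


Sum = 822 mod 256 = 54
Complement = 201

201


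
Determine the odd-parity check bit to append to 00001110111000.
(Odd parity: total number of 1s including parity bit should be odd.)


Number of 1s in data: 6
Parity bit: 1

1


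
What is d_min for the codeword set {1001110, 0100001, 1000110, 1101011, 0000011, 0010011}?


Comparing all pairs, minimum distance: 1
Can detect 0 errors, correct 0 errors

1


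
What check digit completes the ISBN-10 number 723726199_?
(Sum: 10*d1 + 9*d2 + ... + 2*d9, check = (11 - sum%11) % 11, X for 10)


Weighted sum: 252
252 mod 11 = 10

Check digit: 1


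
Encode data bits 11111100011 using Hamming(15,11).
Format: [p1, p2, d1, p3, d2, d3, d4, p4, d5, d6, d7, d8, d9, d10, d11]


Parity bits: p1=1, p2=0, p3=1, p4=0

101111101100011


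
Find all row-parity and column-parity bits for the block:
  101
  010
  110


Row parities: 010
Column parities: 001

Row P: 010, Col P: 001, Corner: 1


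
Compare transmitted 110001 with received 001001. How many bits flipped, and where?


XOR: 111000

3 error(s) at position(s): 0, 1, 2


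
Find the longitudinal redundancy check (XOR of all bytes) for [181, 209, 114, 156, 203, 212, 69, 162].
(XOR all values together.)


XOR chain: 181 ^ 209 ^ 114 ^ 156 ^ 203 ^ 212 ^ 69 ^ 162 = 114

114


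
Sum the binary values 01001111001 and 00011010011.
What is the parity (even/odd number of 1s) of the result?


01001111001 = 633
00011010011 = 211
Sum = 844 = 1101001100
1s count = 5

odd parity (5 ones in 1101001100)


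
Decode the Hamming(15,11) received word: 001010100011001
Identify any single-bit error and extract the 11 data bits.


Syndrome = 9: error at position 9

Data: 11011011001 (corrected bit 9)


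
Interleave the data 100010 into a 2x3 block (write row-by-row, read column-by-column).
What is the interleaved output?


Matrix:
  100
  010
Read columns: 100100

100100


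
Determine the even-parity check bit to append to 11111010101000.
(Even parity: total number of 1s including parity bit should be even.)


Number of 1s in data: 8
Parity bit: 0

0


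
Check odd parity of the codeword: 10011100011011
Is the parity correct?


Number of 1s: 8

No, parity error (8 ones)


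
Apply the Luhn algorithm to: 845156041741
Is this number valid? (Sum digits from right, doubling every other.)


Luhn sum = 42
42 mod 10 = 2

Invalid (Luhn sum mod 10 = 2)


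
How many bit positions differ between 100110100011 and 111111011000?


XOR: 011001111011
Count of 1s: 8

8


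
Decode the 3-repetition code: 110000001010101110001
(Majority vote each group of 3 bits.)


Groups: 110, 000, 001, 010, 101, 110, 001
Majority votes: 1000110

1000110


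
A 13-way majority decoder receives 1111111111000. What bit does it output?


Ones: 10 out of 13
Threshold: 7

1 (10/13 voted 1)


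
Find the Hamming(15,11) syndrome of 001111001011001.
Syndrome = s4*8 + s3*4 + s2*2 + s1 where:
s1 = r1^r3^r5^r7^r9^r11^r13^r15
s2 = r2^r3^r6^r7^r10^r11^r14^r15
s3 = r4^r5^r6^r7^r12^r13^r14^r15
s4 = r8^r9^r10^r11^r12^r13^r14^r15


s1=1, s2=0, s3=1, s4=0

Syndrome = 5 (error at position 5)


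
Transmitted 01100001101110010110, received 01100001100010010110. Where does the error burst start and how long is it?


XOR: 00000000001100000000

Burst at position 10, length 2


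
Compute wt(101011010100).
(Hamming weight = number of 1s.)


Counting 1s in 101011010100

6


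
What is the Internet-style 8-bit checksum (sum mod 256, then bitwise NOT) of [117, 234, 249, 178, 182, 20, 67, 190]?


Sum = 1237 mod 256 = 213
Complement = 42

42


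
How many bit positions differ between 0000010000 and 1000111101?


XOR: 1000101101
Count of 1s: 5

5


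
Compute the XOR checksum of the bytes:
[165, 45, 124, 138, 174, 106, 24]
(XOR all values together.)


XOR chain: 165 ^ 45 ^ 124 ^ 138 ^ 174 ^ 106 ^ 24 = 162

162


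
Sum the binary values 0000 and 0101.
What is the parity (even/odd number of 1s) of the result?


0000 = 0
0101 = 5
Sum = 5 = 101
1s count = 2

even parity (2 ones in 101)


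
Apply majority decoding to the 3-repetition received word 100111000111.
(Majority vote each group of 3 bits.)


Groups: 100, 111, 000, 111
Majority votes: 0101

0101


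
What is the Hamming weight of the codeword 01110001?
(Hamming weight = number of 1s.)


Counting 1s in 01110001

4


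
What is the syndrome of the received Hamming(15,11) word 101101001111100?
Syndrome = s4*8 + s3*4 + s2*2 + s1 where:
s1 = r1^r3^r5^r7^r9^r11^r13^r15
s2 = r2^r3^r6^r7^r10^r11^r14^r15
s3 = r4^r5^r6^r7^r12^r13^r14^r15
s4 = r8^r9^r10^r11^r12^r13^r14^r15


s1=1, s2=0, s3=0, s4=1

Syndrome = 9 (error at position 9)


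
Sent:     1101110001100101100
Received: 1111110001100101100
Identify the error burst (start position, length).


XOR: 0010000000000000000

Burst at position 2, length 1


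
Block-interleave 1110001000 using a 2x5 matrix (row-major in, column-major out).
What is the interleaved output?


Matrix:
  11100
  01000
Read columns: 1011100000

1011100000


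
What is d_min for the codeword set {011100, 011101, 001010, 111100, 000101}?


Comparing all pairs, minimum distance: 1
Can detect 0 errors, correct 0 errors

1


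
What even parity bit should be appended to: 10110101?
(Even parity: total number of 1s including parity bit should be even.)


Number of 1s in data: 5
Parity bit: 1

1


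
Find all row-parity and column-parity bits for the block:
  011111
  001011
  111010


Row parities: 110
Column parities: 101110

Row P: 110, Col P: 101110, Corner: 0


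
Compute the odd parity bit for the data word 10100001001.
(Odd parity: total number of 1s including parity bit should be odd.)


Number of 1s in data: 4
Parity bit: 1

1


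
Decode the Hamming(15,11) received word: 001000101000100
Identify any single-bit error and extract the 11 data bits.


Syndrome = 0: no error detected

Data: 10011000100 (no errors)


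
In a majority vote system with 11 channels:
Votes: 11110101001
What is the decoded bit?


Ones: 7 out of 11
Threshold: 6

1 (7/11 voted 1)


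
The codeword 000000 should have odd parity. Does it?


Number of 1s: 0

No, parity error (0 ones)


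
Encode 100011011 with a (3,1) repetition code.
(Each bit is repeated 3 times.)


Each bit -> 3 copies

111000000000111111000111111


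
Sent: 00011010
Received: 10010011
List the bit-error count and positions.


XOR: 10001001

3 error(s) at position(s): 0, 4, 7


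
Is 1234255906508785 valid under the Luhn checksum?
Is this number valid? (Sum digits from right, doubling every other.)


Luhn sum = 66
66 mod 10 = 6

Invalid (Luhn sum mod 10 = 6)


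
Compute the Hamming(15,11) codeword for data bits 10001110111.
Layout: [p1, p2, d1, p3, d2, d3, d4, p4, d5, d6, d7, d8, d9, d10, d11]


Parity bits: p1=1, p2=1, p3=1, p4=0

111100001110111


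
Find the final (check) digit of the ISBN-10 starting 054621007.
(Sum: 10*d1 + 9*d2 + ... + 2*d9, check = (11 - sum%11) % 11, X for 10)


Weighted sum: 150
150 mod 11 = 7

Check digit: 4


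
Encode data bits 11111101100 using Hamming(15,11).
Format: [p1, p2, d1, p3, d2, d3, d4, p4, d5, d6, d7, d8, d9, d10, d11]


Parity bits: p1=1, p2=0, p3=1, p4=0

101111101101100


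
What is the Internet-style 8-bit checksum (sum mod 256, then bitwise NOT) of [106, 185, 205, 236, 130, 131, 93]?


Sum = 1086 mod 256 = 62
Complement = 193

193


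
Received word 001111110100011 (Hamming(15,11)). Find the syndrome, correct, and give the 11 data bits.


Syndrome = 0: no error detected

Data: 11110100011 (no errors)


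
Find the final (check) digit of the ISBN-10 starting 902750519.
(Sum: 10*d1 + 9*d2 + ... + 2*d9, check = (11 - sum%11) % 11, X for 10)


Weighted sum: 226
226 mod 11 = 6

Check digit: 5


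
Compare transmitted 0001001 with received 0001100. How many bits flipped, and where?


XOR: 0000101

2 error(s) at position(s): 4, 6


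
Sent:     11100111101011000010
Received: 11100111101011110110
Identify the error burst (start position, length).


XOR: 00000000000000110100

Burst at position 14, length 4


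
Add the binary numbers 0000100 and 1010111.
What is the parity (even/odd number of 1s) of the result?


0000100 = 4
1010111 = 87
Sum = 91 = 1011011
1s count = 5

odd parity (5 ones in 1011011)


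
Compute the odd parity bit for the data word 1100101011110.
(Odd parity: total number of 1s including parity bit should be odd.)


Number of 1s in data: 8
Parity bit: 1

1


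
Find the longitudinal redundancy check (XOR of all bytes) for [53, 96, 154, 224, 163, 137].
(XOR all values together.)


XOR chain: 53 ^ 96 ^ 154 ^ 224 ^ 163 ^ 137 = 5

5


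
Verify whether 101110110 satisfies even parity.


Number of 1s: 6

Yes, parity is correct (6 ones)


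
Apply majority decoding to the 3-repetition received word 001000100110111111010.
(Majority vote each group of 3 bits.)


Groups: 001, 000, 100, 110, 111, 111, 010
Majority votes: 0001110

0001110


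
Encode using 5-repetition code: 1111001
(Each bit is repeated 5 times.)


Each bit -> 5 copies

11111111111111111111000000000011111


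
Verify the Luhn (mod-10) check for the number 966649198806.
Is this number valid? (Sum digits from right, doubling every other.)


Luhn sum = 73
73 mod 10 = 3

Invalid (Luhn sum mod 10 = 3)


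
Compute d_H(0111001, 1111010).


XOR: 1000011
Count of 1s: 3

3


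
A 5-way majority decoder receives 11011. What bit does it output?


Ones: 4 out of 5
Threshold: 3

1 (4/5 voted 1)


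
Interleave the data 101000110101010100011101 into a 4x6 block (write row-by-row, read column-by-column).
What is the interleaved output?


Matrix:
  101000
  110101
  010100
  011101
Read columns: 110001111001011100000101

110001111001011100000101


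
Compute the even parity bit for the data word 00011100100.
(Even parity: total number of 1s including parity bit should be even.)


Number of 1s in data: 4
Parity bit: 0

0


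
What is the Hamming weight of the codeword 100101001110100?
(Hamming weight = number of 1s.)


Counting 1s in 100101001110100

7


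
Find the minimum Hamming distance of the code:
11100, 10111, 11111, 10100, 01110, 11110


Comparing all pairs, minimum distance: 1
Can detect 0 errors, correct 0 errors

1


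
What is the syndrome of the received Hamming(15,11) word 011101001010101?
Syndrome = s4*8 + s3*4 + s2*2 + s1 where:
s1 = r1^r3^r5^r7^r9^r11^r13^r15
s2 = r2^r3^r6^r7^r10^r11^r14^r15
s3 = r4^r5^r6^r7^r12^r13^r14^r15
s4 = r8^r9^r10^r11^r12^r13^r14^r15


s1=1, s2=1, s3=0, s4=0

Syndrome = 3 (error at position 3)


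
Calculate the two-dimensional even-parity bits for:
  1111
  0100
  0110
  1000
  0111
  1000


Row parities: 010111
Column parities: 1010

Row P: 010111, Col P: 1010, Corner: 0


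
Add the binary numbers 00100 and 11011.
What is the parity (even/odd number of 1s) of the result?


00100 = 4
11011 = 27
Sum = 31 = 11111
1s count = 5

odd parity (5 ones in 11111)


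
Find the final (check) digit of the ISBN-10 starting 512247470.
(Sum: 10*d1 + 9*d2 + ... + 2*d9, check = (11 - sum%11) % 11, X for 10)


Weighted sum: 185
185 mod 11 = 9

Check digit: 2


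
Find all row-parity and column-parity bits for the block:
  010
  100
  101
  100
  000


Row parities: 11010
Column parities: 111

Row P: 11010, Col P: 111, Corner: 1


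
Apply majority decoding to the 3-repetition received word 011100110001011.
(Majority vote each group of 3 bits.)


Groups: 011, 100, 110, 001, 011
Majority votes: 10101

10101


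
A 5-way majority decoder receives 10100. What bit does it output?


Ones: 2 out of 5
Threshold: 3

0 (2/5 voted 1)


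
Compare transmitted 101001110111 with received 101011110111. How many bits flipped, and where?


XOR: 000010000000

1 error(s) at position(s): 4


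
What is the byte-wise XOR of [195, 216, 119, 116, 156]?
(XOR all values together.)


XOR chain: 195 ^ 216 ^ 119 ^ 116 ^ 156 = 132

132


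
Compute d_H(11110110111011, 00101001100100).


XOR: 11011111011111
Count of 1s: 12

12


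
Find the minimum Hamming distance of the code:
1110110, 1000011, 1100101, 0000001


Comparing all pairs, minimum distance: 2
Can detect 1 errors, correct 0 errors

2


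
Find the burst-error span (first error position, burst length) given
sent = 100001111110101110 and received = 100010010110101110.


XOR: 000011101000000000

Burst at position 4, length 5


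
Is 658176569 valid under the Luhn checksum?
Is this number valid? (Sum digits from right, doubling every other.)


Luhn sum = 44
44 mod 10 = 4

Invalid (Luhn sum mod 10 = 4)


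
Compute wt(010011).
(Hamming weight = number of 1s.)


Counting 1s in 010011

3


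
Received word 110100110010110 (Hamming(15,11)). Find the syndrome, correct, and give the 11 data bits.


Syndrome = 0: no error detected

Data: 00010010110 (no errors)


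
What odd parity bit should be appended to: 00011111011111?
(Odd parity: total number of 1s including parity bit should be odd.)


Number of 1s in data: 10
Parity bit: 1

1


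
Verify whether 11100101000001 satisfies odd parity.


Number of 1s: 6

No, parity error (6 ones)


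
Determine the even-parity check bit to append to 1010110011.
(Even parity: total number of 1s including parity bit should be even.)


Number of 1s in data: 6
Parity bit: 0

0


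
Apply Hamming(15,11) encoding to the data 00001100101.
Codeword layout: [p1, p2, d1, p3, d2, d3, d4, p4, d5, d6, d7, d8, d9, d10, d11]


Parity bits: p1=1, p2=0, p3=0, p4=0

100000001100101


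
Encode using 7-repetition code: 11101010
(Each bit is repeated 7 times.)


Each bit -> 7 copies

11111111111111111111100000001111111000000011111110000000


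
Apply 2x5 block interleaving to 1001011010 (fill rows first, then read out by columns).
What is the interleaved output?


Matrix:
  10010
  11010
Read columns: 1101001100

1101001100


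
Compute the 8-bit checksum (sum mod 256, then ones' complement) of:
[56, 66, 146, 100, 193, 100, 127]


Sum = 788 mod 256 = 20
Complement = 235

235


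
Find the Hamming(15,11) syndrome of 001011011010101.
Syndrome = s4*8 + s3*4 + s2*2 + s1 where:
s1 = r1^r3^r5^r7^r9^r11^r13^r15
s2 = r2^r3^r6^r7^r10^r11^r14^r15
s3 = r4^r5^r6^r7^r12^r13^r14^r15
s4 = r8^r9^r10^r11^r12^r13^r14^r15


s1=0, s2=0, s3=0, s4=1

Syndrome = 8 (error at position 8)


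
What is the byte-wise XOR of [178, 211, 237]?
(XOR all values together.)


XOR chain: 178 ^ 211 ^ 237 = 140

140


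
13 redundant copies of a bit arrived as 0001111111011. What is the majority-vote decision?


Ones: 9 out of 13
Threshold: 7

1 (9/13 voted 1)


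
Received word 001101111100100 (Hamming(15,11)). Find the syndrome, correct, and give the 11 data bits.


Syndrome = 0: no error detected

Data: 10111100100 (no errors)


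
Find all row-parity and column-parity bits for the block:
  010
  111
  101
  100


Row parities: 1101
Column parities: 100

Row P: 1101, Col P: 100, Corner: 1


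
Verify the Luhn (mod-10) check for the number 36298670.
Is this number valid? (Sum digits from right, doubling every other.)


Luhn sum = 43
43 mod 10 = 3

Invalid (Luhn sum mod 10 = 3)


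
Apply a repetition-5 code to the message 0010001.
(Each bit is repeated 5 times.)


Each bit -> 5 copies

00000000001111100000000000000011111


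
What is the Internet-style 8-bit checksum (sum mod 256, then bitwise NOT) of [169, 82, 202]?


Sum = 453 mod 256 = 197
Complement = 58

58


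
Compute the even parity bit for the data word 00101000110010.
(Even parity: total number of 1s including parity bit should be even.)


Number of 1s in data: 5
Parity bit: 1

1


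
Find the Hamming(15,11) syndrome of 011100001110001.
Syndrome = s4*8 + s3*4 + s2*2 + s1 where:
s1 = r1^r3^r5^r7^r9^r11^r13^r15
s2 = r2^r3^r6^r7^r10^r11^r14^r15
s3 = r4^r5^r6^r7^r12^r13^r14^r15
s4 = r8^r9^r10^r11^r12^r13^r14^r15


s1=0, s2=1, s3=0, s4=0

Syndrome = 2 (error at position 2)


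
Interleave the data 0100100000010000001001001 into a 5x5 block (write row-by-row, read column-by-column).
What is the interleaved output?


Matrix:
  01001
  00000
  01000
  00010
  01001
Read columns: 0000010101000000001010001

0000010101000000001010001


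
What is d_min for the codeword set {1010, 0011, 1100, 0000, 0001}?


Comparing all pairs, minimum distance: 1
Can detect 0 errors, correct 0 errors

1


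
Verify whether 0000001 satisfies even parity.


Number of 1s: 1

No, parity error (1 ones)


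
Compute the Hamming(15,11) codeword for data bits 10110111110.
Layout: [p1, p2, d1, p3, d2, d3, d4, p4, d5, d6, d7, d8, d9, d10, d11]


Parity bits: p1=0, p2=0, p3=1, p4=1

001101110111110


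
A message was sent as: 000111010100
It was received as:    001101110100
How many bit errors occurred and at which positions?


XOR: 001010100000

3 error(s) at position(s): 2, 4, 6


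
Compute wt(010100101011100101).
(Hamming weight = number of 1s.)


Counting 1s in 010100101011100101

9


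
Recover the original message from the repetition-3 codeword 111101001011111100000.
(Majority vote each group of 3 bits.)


Groups: 111, 101, 001, 011, 111, 100, 000
Majority votes: 1101100

1101100


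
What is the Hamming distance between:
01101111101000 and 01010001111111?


XOR: 00111110010111
Count of 1s: 9

9


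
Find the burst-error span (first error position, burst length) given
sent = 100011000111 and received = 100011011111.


XOR: 000000011000

Burst at position 7, length 2


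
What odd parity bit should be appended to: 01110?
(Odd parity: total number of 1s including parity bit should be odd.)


Number of 1s in data: 3
Parity bit: 0

0


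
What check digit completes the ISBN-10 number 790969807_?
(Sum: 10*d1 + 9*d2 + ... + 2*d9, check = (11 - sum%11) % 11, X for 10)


Weighted sum: 341
341 mod 11 = 0

Check digit: 0


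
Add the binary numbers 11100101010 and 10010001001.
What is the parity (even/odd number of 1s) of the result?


11100101010 = 1834
10010001001 = 1161
Sum = 2995 = 101110110011
1s count = 8

even parity (8 ones in 101110110011)


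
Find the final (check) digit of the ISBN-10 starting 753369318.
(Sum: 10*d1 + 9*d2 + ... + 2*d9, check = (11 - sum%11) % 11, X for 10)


Weighted sum: 272
272 mod 11 = 8

Check digit: 3


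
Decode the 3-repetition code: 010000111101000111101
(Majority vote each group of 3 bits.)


Groups: 010, 000, 111, 101, 000, 111, 101
Majority votes: 0011011

0011011


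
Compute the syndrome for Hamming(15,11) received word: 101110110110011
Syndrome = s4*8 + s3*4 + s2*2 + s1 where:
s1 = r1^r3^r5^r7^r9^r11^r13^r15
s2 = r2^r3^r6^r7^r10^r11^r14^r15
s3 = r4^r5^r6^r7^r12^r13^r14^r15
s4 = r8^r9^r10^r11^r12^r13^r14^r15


s1=0, s2=0, s3=1, s4=1

Syndrome = 12 (error at position 12)


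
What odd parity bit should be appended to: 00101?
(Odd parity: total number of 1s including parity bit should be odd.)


Number of 1s in data: 2
Parity bit: 1

1


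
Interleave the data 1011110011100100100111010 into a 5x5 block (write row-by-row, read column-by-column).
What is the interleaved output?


Matrix:
  10111
  10011
  10010
  01001
  11010
Read columns: 1110100011100001110111010

1110100011100001110111010


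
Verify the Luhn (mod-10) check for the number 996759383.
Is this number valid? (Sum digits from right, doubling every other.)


Luhn sum = 56
56 mod 10 = 6

Invalid (Luhn sum mod 10 = 6)


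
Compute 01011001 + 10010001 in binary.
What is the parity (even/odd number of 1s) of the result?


01011001 = 89
10010001 = 145
Sum = 234 = 11101010
1s count = 5

odd parity (5 ones in 11101010)


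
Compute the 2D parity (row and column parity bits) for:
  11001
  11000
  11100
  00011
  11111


Row parities: 10101
Column parities: 00001

Row P: 10101, Col P: 00001, Corner: 1


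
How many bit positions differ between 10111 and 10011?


XOR: 00100
Count of 1s: 1

1


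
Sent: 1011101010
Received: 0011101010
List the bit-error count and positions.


XOR: 1000000000

1 error(s) at position(s): 0


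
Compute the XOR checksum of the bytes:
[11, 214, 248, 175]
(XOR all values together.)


XOR chain: 11 ^ 214 ^ 248 ^ 175 = 138

138


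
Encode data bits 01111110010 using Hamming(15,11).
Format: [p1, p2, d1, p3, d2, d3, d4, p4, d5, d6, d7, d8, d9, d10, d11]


Parity bits: p1=0, p2=1, p3=0, p4=0

010011101110010


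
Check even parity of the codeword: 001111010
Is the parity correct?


Number of 1s: 5

No, parity error (5 ones)


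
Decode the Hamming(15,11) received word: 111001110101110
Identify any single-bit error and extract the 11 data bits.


Syndrome = 12: error at position 12

Data: 10110100110 (corrected bit 12)


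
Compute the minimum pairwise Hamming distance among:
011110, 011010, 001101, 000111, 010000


Comparing all pairs, minimum distance: 1
Can detect 0 errors, correct 0 errors

1


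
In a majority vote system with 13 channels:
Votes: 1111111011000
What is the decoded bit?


Ones: 9 out of 13
Threshold: 7

1 (9/13 voted 1)


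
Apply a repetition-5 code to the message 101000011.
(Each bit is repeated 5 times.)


Each bit -> 5 copies

111110000011111000000000000000000001111111111


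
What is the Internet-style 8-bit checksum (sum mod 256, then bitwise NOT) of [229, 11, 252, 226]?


Sum = 718 mod 256 = 206
Complement = 49

49


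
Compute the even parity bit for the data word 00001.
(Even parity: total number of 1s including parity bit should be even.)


Number of 1s in data: 1
Parity bit: 1

1


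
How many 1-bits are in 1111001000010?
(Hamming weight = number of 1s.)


Counting 1s in 1111001000010

6


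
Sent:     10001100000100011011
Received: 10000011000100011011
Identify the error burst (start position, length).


XOR: 00001111000000000000

Burst at position 4, length 4


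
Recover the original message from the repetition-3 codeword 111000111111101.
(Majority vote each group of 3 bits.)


Groups: 111, 000, 111, 111, 101
Majority votes: 10111

10111


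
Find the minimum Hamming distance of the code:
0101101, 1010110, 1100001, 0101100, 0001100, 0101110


Comparing all pairs, minimum distance: 1
Can detect 0 errors, correct 0 errors

1


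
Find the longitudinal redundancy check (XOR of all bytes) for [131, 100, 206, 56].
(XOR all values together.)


XOR chain: 131 ^ 100 ^ 206 ^ 56 = 17

17


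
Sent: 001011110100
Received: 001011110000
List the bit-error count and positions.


XOR: 000000000100

1 error(s) at position(s): 9


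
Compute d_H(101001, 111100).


XOR: 010101
Count of 1s: 3

3


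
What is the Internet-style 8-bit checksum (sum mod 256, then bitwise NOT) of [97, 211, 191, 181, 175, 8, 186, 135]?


Sum = 1184 mod 256 = 160
Complement = 95

95


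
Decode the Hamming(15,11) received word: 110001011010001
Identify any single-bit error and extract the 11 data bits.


Syndrome = 0: no error detected

Data: 00101010001 (no errors)


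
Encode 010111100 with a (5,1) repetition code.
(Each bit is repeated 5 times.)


Each bit -> 5 copies

000001111100000111111111111111111110000000000


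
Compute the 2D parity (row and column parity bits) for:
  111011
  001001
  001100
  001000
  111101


Row parities: 10011
Column parities: 001011

Row P: 10011, Col P: 001011, Corner: 1


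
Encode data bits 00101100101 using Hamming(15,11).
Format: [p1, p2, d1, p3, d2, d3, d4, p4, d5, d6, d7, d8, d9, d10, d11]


Parity bits: p1=1, p2=1, p3=1, p4=0

110101001100101


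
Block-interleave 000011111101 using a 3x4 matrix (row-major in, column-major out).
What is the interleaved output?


Matrix:
  0000
  1111
  1101
Read columns: 011011010011

011011010011


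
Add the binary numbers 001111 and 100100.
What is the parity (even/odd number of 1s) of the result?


001111 = 15
100100 = 36
Sum = 51 = 110011
1s count = 4

even parity (4 ones in 110011)


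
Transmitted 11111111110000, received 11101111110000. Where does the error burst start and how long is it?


XOR: 00010000000000

Burst at position 3, length 1


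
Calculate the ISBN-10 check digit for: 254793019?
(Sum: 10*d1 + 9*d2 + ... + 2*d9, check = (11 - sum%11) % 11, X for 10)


Weighted sum: 236
236 mod 11 = 5

Check digit: 6


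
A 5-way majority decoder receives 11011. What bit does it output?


Ones: 4 out of 5
Threshold: 3

1 (4/5 voted 1)


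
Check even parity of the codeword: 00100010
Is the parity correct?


Number of 1s: 2

Yes, parity is correct (2 ones)


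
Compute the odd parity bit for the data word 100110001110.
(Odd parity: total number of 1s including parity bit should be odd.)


Number of 1s in data: 6
Parity bit: 1

1


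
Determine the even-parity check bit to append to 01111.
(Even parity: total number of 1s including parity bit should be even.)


Number of 1s in data: 4
Parity bit: 0

0


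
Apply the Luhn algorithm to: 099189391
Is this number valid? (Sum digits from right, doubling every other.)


Luhn sum = 50
50 mod 10 = 0

Valid (Luhn sum mod 10 = 0)


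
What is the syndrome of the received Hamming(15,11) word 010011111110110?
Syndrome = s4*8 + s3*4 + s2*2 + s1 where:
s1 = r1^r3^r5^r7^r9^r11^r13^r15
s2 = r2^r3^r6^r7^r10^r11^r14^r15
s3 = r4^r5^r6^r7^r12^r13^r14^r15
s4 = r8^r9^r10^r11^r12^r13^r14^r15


s1=1, s2=0, s3=1, s4=0

Syndrome = 5 (error at position 5)


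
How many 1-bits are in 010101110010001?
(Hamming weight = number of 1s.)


Counting 1s in 010101110010001

7


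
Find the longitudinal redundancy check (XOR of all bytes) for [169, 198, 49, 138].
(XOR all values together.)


XOR chain: 169 ^ 198 ^ 49 ^ 138 = 212

212


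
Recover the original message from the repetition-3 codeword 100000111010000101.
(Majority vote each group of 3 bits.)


Groups: 100, 000, 111, 010, 000, 101
Majority votes: 001001

001001


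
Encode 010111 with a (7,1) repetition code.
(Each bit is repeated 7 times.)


Each bit -> 7 copies

000000011111110000000111111111111111111111


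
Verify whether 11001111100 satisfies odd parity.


Number of 1s: 7

Yes, parity is correct (7 ones)


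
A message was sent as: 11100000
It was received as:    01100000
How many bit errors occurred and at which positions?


XOR: 10000000

1 error(s) at position(s): 0


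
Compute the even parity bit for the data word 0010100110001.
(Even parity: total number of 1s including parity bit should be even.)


Number of 1s in data: 5
Parity bit: 1

1


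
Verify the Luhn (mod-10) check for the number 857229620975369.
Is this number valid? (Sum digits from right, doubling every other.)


Luhn sum = 73
73 mod 10 = 3

Invalid (Luhn sum mod 10 = 3)


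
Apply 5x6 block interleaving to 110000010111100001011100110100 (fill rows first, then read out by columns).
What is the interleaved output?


Matrix:
  110000
  010111
  100001
  011100
  110100
Read columns: 101011101100010010110100001100

101011101100010010110100001100


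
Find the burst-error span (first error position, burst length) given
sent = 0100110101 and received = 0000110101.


XOR: 0100000000

Burst at position 1, length 1
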